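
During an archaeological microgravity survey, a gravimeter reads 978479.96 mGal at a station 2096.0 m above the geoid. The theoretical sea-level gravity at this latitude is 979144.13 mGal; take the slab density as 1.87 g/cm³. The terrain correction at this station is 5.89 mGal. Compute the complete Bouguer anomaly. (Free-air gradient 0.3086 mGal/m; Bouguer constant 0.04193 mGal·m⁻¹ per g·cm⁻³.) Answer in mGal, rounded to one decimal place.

Free-air correction = 0.3086 × 2096.0 = 646.83 mGal
Free-air anomaly = 978479.96 − 979144.13 + (646.83) = -17.34 mGal
Bouguer slab correction = 0.04193 × 1.87 × 2096.0 = 164.35 mGal
Simple Bouguer anomaly = -17.34 − (164.35) = -181.69 mGal
Complete Bouguer anomaly = -181.69 + 5.89 = -175.80 mGal

-175.8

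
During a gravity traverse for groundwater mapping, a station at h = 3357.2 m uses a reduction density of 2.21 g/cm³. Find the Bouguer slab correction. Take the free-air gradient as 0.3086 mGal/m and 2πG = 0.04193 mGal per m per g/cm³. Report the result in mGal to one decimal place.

Bouguer slab correction = 0.04193 × 2.21 × 3357.2 = 311.1 mGal

311.1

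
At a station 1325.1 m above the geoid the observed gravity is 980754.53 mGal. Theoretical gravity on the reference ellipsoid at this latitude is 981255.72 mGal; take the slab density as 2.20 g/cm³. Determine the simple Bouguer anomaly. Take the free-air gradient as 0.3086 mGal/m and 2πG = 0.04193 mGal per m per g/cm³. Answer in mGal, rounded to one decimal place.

Free-air correction = 0.3086 × 1325.1 = 408.93 mGal
Free-air anomaly = 980754.53 − 981255.72 + (408.93) = -92.26 mGal
Bouguer slab correction = 0.04193 × 2.20 × 1325.1 = 122.24 mGal
Simple Bouguer anomaly = -92.26 − (122.24) = -214.50 mGal

-214.5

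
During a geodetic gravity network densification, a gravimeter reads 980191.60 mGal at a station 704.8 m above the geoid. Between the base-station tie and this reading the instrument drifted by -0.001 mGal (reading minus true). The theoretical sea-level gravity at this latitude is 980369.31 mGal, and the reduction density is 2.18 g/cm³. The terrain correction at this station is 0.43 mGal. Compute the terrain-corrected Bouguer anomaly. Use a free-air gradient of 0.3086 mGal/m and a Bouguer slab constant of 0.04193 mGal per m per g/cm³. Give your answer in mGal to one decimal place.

-24.2

Drift-corrected reading = 980191.60 − (-0.001) = 980191.601 mGal
Free-air correction = 0.3086 × 704.8 = 217.50 mGal
Free-air anomaly = 980191.601 − 980369.31 + (217.50) = 39.791 mGal
Bouguer slab correction = 0.04193 × 2.18 × 704.8 = 64.42 mGal
Simple Bouguer anomaly = 39.791 − (64.42) = -24.629 mGal
Complete Bouguer anomaly = -24.629 + 0.43 = -24.199 mGal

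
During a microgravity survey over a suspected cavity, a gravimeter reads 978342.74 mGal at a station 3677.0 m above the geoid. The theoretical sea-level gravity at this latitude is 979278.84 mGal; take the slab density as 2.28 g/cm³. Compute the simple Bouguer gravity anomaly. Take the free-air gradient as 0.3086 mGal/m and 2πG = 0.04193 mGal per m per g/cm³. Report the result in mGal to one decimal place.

-152.9

Free-air correction = 0.3086 × 3677.0 = 1134.72 mGal
Free-air anomaly = 978342.74 − 979278.84 + (1134.72) = 198.62 mGal
Bouguer slab correction = 0.04193 × 2.28 × 3677.0 = 351.52 mGal
Simple Bouguer anomaly = 198.62 − (351.52) = -152.90 mGal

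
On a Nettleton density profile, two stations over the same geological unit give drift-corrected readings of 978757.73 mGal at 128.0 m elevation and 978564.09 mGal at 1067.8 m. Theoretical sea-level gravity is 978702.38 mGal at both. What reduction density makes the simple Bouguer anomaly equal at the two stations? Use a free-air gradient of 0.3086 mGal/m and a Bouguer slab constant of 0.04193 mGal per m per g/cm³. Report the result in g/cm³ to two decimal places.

Δg_obs = 978564.09 − 978757.73 = -193.64 mGal over Δh = 1067.8 − 128.0 = 939.8 m
Equal Bouguer anomalies ⇒ Δg_obs + (0.3086 − 0.04193ρ)·Δh = 0
0.3086 − 0.04193ρ = −Δg_obs/Δh = 0.20604
ρ = (0.3086 − 0.20604) / 0.04193 = 2.45 g/cm³

2.45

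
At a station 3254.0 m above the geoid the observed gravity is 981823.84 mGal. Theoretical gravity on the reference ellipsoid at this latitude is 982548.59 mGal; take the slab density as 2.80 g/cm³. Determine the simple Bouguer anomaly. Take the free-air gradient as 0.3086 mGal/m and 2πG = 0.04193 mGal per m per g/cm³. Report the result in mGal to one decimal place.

Free-air correction = 0.3086 × 3254.0 = 1004.18 mGal
Free-air anomaly = 981823.84 − 982548.59 + (1004.18) = 279.43 mGal
Bouguer slab correction = 0.04193 × 2.80 × 3254.0 = 382.03 mGal
Simple Bouguer anomaly = 279.43 − (382.03) = -102.60 mGal

-102.6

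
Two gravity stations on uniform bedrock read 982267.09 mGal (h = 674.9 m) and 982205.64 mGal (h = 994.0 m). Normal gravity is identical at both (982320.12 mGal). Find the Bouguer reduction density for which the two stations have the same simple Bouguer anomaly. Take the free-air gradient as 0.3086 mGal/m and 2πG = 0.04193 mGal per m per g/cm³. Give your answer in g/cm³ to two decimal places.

2.77

Δg_obs = 982205.64 − 982267.09 = -61.45 mGal over Δh = 994.0 − 674.9 = 319.1 m
Equal Bouguer anomalies ⇒ Δg_obs + (0.3086 − 0.04193ρ)·Δh = 0
0.3086 − 0.04193ρ = −Δg_obs/Δh = 0.19257
ρ = (0.3086 − 0.19257) / 0.04193 = 2.77 g/cm³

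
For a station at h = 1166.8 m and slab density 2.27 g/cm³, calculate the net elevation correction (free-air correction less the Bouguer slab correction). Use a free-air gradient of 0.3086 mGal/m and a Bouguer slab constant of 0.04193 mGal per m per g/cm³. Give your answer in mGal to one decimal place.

Combined gradient = 0.3086 − 0.04193 × 2.27 = 0.2134189 mGal/m
Combined elevation correction = 0.2134189 × 1166.8 = 249.0 mGal

249.0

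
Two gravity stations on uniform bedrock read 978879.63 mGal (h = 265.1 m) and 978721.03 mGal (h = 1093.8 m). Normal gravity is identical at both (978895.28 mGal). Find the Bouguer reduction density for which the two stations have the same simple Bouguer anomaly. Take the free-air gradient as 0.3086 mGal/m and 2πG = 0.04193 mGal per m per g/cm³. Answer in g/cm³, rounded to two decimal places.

Δg_obs = 978721.03 − 978879.63 = -158.60 mGal over Δh = 1093.8 − 265.1 = 828.7 m
Equal Bouguer anomalies ⇒ Δg_obs + (0.3086 − 0.04193ρ)·Δh = 0
0.3086 − 0.04193ρ = −Δg_obs/Δh = 0.19138
ρ = (0.3086 − 0.19138) / 0.04193 = 2.80 g/cm³

2.80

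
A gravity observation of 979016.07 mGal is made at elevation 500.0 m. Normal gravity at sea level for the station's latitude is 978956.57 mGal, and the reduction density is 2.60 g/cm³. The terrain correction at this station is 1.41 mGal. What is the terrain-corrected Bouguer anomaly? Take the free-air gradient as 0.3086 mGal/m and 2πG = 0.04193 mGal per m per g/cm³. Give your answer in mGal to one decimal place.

Free-air correction = 0.3086 × 500.0 = 154.30 mGal
Free-air anomaly = 979016.07 − 978956.57 + (154.30) = 213.80 mGal
Bouguer slab correction = 0.04193 × 2.60 × 500.0 = 54.51 mGal
Simple Bouguer anomaly = 213.80 − (54.51) = 159.29 mGal
Complete Bouguer anomaly = 159.29 + 1.41 = 160.70 mGal

160.7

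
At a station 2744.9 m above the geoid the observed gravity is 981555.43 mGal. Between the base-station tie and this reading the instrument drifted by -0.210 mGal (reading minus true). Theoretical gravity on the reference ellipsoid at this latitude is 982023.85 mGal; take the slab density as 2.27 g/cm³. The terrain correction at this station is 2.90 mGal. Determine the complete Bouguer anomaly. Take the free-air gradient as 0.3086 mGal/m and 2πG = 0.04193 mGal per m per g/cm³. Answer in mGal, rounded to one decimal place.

120.5

Drift-corrected reading = 981555.43 − (-0.210) = 981555.640 mGal
Free-air correction = 0.3086 × 2744.9 = 847.08 mGal
Free-air anomaly = 981555.640 − 982023.85 + (847.08) = 378.870 mGal
Bouguer slab correction = 0.04193 × 2.27 × 2744.9 = 261.26 mGal
Simple Bouguer anomaly = 378.870 − (261.26) = 117.610 mGal
Complete Bouguer anomaly = 117.610 + 2.90 = 120.510 mGal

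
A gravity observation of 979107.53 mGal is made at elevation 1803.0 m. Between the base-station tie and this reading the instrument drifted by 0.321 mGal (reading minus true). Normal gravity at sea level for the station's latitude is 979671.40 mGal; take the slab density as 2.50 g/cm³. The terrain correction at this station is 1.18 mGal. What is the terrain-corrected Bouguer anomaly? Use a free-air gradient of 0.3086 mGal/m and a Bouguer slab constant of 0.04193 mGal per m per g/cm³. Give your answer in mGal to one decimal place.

Drift-corrected reading = 979107.53 − (0.321) = 979107.209 mGal
Free-air correction = 0.3086 × 1803.0 = 556.41 mGal
Free-air anomaly = 979107.209 − 979671.40 + (556.41) = -7.781 mGal
Bouguer slab correction = 0.04193 × 2.50 × 1803.0 = 189.00 mGal
Simple Bouguer anomaly = -7.781 − (189.00) = -196.781 mGal
Complete Bouguer anomaly = -196.781 + 1.18 = -195.601 mGal

-195.6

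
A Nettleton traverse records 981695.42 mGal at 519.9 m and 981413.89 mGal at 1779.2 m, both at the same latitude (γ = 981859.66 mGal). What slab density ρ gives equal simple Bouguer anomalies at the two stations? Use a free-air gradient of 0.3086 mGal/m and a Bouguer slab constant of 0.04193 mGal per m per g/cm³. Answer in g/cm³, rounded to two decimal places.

2.03

Δg_obs = 981413.89 − 981695.42 = -281.53 mGal over Δh = 1779.2 − 519.9 = 1259.3 m
Equal Bouguer anomalies ⇒ Δg_obs + (0.3086 − 0.04193ρ)·Δh = 0
0.3086 − 0.04193ρ = −Δg_obs/Δh = 0.22356
ρ = (0.3086 − 0.22356) / 0.04193 = 2.03 g/cm³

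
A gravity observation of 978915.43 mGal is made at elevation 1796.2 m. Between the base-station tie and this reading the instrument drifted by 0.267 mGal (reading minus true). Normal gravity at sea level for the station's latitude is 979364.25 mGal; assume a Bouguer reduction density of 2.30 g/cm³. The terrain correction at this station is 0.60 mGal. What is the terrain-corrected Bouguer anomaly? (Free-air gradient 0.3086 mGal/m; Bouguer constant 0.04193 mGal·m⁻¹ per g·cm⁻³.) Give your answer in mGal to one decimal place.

Drift-corrected reading = 978915.43 − (0.267) = 978915.163 mGal
Free-air correction = 0.3086 × 1796.2 = 554.31 mGal
Free-air anomaly = 978915.163 − 979364.25 + (554.31) = 105.223 mGal
Bouguer slab correction = 0.04193 × 2.30 × 1796.2 = 173.22 mGal
Simple Bouguer anomaly = 105.223 − (173.22) = -67.997 mGal
Complete Bouguer anomaly = -67.997 + 0.60 = -67.397 mGal

-67.4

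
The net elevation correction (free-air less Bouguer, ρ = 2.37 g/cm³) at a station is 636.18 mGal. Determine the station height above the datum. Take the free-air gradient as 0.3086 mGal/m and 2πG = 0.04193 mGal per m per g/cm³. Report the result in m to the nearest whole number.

3041

Combined gradient = 0.3086 − 0.04193 × 2.37 = 0.2092259 mGal/m
h = 636.18 / 0.2092259 = 3040.64 m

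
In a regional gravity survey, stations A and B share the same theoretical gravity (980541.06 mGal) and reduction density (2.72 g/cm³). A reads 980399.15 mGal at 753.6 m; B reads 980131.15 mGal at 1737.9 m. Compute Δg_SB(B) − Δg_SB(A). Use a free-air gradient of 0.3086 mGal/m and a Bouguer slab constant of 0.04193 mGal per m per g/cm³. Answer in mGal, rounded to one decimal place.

Δg_SB(A) = 980399.15 − 980541.06 + 0.3086×753.6 − 0.04193×2.72×753.6 = 4.70 mGal
Δg_SB(B) = 980131.15 − 980541.06 + 0.3086×1737.9 − 0.04193×2.72×1737.9 = -71.80 mGal
Difference = -71.80 − (4.70) = -76.50 mGal

-76.5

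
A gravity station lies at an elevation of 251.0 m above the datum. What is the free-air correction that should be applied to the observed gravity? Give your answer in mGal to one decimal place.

Free-air correction = 0.3086 × 251.0 = 77.5 mGal

77.5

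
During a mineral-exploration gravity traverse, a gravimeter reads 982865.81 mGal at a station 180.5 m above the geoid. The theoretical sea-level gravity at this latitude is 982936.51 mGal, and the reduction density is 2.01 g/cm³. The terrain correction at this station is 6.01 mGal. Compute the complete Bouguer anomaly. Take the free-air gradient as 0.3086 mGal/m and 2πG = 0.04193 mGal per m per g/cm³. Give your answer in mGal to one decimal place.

Free-air correction = 0.3086 × 180.5 = 55.70 mGal
Free-air anomaly = 982865.81 − 982936.51 + (55.70) = -15.00 mGal
Bouguer slab correction = 0.04193 × 2.01 × 180.5 = 15.21 mGal
Simple Bouguer anomaly = -15.00 − (15.21) = -30.21 mGal
Complete Bouguer anomaly = -30.21 + 6.01 = -24.20 mGal

-24.2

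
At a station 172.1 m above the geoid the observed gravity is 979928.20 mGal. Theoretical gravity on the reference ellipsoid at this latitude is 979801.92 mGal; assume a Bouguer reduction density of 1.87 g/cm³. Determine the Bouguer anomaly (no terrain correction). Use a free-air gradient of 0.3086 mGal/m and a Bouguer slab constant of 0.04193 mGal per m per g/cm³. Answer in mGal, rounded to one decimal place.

165.9

Free-air correction = 0.3086 × 172.1 = 53.11 mGal
Free-air anomaly = 979928.20 − 979801.92 + (53.11) = 179.39 mGal
Bouguer slab correction = 0.04193 × 1.87 × 172.1 = 13.49 mGal
Simple Bouguer anomaly = 179.39 − (13.49) = 165.90 mGal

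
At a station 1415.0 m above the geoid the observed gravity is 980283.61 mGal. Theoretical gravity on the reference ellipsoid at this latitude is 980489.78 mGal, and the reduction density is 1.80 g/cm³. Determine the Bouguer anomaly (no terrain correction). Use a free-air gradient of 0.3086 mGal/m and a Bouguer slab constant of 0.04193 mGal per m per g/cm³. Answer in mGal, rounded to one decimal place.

Free-air correction = 0.3086 × 1415.0 = 436.67 mGal
Free-air anomaly = 980283.61 − 980489.78 + (436.67) = 230.50 mGal
Bouguer slab correction = 0.04193 × 1.80 × 1415.0 = 106.80 mGal
Simple Bouguer anomaly = 230.50 − (106.80) = 123.70 mGal

123.7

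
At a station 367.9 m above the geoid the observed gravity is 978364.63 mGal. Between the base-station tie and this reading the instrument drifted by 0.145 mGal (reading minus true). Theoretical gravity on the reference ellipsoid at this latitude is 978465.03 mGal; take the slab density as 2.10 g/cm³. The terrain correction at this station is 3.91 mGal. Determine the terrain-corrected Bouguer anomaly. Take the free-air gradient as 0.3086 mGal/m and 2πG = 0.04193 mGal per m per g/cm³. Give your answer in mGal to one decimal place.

-15.5

Drift-corrected reading = 978364.63 − (0.145) = 978364.485 mGal
Free-air correction = 0.3086 × 367.9 = 113.53 mGal
Free-air anomaly = 978364.485 − 978465.03 + (113.53) = 12.985 mGal
Bouguer slab correction = 0.04193 × 2.10 × 367.9 = 32.39 mGal
Simple Bouguer anomaly = 12.985 − (32.39) = -19.405 mGal
Complete Bouguer anomaly = -19.405 + 3.91 = -15.495 mGal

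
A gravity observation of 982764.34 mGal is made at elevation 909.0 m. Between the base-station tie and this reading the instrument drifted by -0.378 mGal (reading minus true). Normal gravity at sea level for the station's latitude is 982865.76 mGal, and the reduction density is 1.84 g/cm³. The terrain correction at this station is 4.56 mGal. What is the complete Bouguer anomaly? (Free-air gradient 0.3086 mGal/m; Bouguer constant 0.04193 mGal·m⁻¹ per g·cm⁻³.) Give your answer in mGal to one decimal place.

113.9

Drift-corrected reading = 982764.34 − (-0.378) = 982764.718 mGal
Free-air correction = 0.3086 × 909.0 = 280.52 mGal
Free-air anomaly = 982764.718 − 982865.76 + (280.52) = 179.478 mGal
Bouguer slab correction = 0.04193 × 1.84 × 909.0 = 70.13 mGal
Simple Bouguer anomaly = 179.478 − (70.13) = 109.348 mGal
Complete Bouguer anomaly = 109.348 + 4.56 = 113.908 mGal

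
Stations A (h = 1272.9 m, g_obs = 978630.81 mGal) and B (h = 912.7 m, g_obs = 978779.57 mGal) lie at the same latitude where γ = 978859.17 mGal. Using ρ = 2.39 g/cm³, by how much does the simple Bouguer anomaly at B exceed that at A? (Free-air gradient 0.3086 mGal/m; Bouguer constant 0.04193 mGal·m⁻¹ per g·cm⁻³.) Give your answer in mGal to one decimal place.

Δg_SB(A) = 978630.81 − 978859.17 + 0.3086×1272.9 − 0.04193×2.39×1272.9 = 36.90 mGal
Δg_SB(B) = 978779.57 − 978859.17 + 0.3086×912.7 − 0.04193×2.39×912.7 = 110.60 mGal
Difference = 110.60 − (36.90) = 73.70 mGal

73.7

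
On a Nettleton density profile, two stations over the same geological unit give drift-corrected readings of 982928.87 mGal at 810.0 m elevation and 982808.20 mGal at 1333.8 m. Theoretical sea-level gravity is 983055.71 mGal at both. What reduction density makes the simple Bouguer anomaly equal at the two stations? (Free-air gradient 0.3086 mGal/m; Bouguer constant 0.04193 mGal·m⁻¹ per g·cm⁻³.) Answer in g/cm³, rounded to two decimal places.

Δg_obs = 982808.20 − 982928.87 = -120.67 mGal over Δh = 1333.8 − 810.0 = 523.8 m
Equal Bouguer anomalies ⇒ Δg_obs + (0.3086 − 0.04193ρ)·Δh = 0
0.3086 − 0.04193ρ = −Δg_obs/Δh = 0.23037
ρ = (0.3086 − 0.23037) / 0.04193 = 1.87 g/cm³

1.87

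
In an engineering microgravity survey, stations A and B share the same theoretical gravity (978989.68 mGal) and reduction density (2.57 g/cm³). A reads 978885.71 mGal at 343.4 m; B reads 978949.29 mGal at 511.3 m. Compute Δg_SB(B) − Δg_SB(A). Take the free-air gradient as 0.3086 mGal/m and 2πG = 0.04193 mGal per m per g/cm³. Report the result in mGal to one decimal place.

Δg_SB(A) = 978885.71 − 978989.68 + 0.3086×343.4 − 0.04193×2.57×343.4 = -35.00 mGal
Δg_SB(B) = 978949.29 − 978989.68 + 0.3086×511.3 − 0.04193×2.57×511.3 = 62.30 mGal
Difference = 62.30 − (-35.00) = 97.30 mGal

97.3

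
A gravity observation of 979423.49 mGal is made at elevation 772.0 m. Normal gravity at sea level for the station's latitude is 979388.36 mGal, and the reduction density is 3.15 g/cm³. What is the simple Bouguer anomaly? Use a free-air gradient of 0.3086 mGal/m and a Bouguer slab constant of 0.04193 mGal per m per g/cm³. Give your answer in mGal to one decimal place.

171.4

Free-air correction = 0.3086 × 772.0 = 238.24 mGal
Free-air anomaly = 979423.49 − 979388.36 + (238.24) = 273.37 mGal
Bouguer slab correction = 0.04193 × 3.15 × 772.0 = 101.97 mGal
Simple Bouguer anomaly = 273.37 − (101.97) = 171.40 mGal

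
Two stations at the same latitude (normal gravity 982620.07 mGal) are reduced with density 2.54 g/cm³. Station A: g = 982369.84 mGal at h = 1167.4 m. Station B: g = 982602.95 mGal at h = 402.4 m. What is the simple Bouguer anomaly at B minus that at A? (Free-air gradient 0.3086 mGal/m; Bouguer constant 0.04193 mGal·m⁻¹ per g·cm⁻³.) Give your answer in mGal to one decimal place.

78.5

Δg_SB(A) = 982369.84 − 982620.07 + 0.3086×1167.4 − 0.04193×2.54×1167.4 = -14.30 mGal
Δg_SB(B) = 982602.95 − 982620.07 + 0.3086×402.4 − 0.04193×2.54×402.4 = 64.20 mGal
Difference = 64.20 − (-14.30) = 78.50 mGal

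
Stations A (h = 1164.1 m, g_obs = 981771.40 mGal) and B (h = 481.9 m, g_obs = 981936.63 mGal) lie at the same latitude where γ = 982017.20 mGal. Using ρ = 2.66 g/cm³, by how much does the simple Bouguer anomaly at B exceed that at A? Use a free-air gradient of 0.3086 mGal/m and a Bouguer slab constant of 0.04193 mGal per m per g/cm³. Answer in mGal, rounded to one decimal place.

30.8

Δg_SB(A) = 981771.40 − 982017.20 + 0.3086×1164.1 − 0.04193×2.66×1164.1 = -16.40 mGal
Δg_SB(B) = 981936.63 − 982017.20 + 0.3086×481.9 − 0.04193×2.66×481.9 = 14.40 mGal
Difference = 14.40 − (-16.40) = 30.80 mGal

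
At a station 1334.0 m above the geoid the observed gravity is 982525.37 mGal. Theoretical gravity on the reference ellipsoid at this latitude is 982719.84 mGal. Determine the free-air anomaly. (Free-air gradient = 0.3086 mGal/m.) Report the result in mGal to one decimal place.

Free-air correction = 0.3086 × 1334.0 = 411.67 mGal
Free-air anomaly = 982525.37 − 982719.84 + (411.67) = 217.20 mGal

217.2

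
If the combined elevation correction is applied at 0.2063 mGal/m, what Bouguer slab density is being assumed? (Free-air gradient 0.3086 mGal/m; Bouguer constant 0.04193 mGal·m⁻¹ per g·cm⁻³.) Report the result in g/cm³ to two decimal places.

0.2063 = 0.3086 − 0.04193 × ρ
ρ = (0.3086 − 0.2063) / 0.04193 = 2.44 g/cm³

2.44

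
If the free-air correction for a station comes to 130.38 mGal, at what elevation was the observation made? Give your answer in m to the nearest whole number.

422

h = 130.38 / 0.3086 = 422.49 m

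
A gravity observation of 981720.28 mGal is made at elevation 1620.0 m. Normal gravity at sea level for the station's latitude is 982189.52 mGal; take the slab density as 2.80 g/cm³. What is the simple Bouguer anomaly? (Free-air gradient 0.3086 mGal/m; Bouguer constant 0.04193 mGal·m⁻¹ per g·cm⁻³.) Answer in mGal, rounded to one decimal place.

Free-air correction = 0.3086 × 1620.0 = 499.93 mGal
Free-air anomaly = 981720.28 − 982189.52 + (499.93) = 30.69 mGal
Bouguer slab correction = 0.04193 × 2.80 × 1620.0 = 190.19 mGal
Simple Bouguer anomaly = 30.69 − (190.19) = -159.50 mGal

-159.5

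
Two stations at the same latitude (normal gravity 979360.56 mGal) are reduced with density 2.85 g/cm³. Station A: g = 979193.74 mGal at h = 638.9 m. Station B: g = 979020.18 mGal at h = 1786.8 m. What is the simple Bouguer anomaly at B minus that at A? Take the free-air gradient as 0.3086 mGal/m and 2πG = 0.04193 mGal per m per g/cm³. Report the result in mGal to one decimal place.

Δg_SB(A) = 979193.74 − 979360.56 + 0.3086×638.9 − 0.04193×2.85×638.9 = -46.00 mGal
Δg_SB(B) = 979020.18 − 979360.56 + 0.3086×1786.8 − 0.04193×2.85×1786.8 = -2.50 mGal
Difference = -2.50 − (-46.00) = 43.50 mGal

43.5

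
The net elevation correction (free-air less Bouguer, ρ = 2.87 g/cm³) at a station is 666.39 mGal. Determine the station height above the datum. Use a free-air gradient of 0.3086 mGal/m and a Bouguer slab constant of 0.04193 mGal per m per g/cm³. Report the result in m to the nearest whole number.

Combined gradient = 0.3086 − 0.04193 × 2.87 = 0.1882609 mGal/m
h = 666.39 / 0.1882609 = 3539.72 m

3540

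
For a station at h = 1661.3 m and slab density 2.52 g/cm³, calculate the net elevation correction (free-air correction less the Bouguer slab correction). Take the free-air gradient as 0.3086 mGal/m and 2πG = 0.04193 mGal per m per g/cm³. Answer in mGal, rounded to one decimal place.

337.1

Combined gradient = 0.3086 − 0.04193 × 2.52 = 0.2029364 mGal/m
Combined elevation correction = 0.2029364 × 1661.3 = 337.1 mGal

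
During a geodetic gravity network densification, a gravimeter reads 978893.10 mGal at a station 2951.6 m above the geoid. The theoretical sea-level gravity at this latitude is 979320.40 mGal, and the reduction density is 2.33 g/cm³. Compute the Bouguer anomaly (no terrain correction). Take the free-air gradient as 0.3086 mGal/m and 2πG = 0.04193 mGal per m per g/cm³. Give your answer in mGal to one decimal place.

195.2

Free-air correction = 0.3086 × 2951.6 = 910.86 mGal
Free-air anomaly = 978893.10 − 979320.40 + (910.86) = 483.56 mGal
Bouguer slab correction = 0.04193 × 2.33 × 2951.6 = 288.36 mGal
Simple Bouguer anomaly = 483.56 − (288.36) = 195.20 mGal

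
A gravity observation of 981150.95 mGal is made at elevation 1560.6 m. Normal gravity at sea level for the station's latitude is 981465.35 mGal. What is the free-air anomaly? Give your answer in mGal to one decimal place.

167.2

Free-air correction = 0.3086 × 1560.6 = 481.60 mGal
Free-air anomaly = 981150.95 − 981465.35 + (481.60) = 167.20 mGal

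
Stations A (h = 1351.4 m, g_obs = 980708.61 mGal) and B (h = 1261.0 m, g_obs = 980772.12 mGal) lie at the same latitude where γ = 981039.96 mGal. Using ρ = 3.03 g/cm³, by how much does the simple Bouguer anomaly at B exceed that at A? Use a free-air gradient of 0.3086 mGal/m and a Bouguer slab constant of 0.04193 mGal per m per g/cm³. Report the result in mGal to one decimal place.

Δg_SB(A) = 980708.61 − 981039.96 + 0.3086×1351.4 − 0.04193×3.03×1351.4 = -86.00 mGal
Δg_SB(B) = 980772.12 − 981039.96 + 0.3086×1261.0 − 0.04193×3.03×1261.0 = -38.90 mGal
Difference = -38.90 − (-86.00) = 47.10 mGal

47.1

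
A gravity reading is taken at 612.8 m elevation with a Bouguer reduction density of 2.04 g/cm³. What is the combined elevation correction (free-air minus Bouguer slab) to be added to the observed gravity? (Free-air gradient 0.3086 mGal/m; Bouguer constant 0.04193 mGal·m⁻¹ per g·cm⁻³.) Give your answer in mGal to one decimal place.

136.7

Combined gradient = 0.3086 − 0.04193 × 2.04 = 0.2230628 mGal/m
Combined elevation correction = 0.2230628 × 612.8 = 136.7 mGal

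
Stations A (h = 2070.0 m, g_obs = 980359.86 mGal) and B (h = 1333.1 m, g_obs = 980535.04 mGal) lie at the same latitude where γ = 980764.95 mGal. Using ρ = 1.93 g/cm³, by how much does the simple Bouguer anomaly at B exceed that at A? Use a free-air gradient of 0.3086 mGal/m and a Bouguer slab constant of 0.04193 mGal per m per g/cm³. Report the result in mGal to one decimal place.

7.4

Δg_SB(A) = 980359.86 − 980764.95 + 0.3086×2070.0 − 0.04193×1.93×2070.0 = 66.20 mGal
Δg_SB(B) = 980535.04 − 980764.95 + 0.3086×1333.1 − 0.04193×1.93×1333.1 = 73.60 mGal
Difference = 73.60 − (66.20) = 7.40 mGal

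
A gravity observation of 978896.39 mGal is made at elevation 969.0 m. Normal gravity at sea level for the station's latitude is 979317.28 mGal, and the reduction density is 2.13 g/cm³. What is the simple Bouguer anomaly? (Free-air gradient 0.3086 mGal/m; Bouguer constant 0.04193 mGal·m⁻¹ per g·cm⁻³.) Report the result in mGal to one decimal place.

-208.4

Free-air correction = 0.3086 × 969.0 = 299.03 mGal
Free-air anomaly = 978896.39 − 979317.28 + (299.03) = -121.86 mGal
Bouguer slab correction = 0.04193 × 2.13 × 969.0 = 86.54 mGal
Simple Bouguer anomaly = -121.86 − (86.54) = -208.40 mGal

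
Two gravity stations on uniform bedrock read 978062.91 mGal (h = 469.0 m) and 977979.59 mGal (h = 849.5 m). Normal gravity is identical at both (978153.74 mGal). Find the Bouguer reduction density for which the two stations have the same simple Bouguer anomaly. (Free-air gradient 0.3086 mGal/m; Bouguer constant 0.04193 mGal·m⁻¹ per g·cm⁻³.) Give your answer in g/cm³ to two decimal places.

2.14

Δg_obs = 977979.59 − 978062.91 = -83.32 mGal over Δh = 849.5 − 469.0 = 380.5 m
Equal Bouguer anomalies ⇒ Δg_obs + (0.3086 − 0.04193ρ)·Δh = 0
0.3086 − 0.04193ρ = −Δg_obs/Δh = 0.21898
ρ = (0.3086 − 0.21898) / 0.04193 = 2.14 g/cm³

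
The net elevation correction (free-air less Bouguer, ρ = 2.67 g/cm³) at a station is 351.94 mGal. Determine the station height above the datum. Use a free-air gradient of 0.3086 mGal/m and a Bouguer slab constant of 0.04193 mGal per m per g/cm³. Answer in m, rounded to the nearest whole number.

1790

Combined gradient = 0.3086 − 0.04193 × 2.67 = 0.1966469 mGal/m
h = 351.94 / 0.1966469 = 1789.71 m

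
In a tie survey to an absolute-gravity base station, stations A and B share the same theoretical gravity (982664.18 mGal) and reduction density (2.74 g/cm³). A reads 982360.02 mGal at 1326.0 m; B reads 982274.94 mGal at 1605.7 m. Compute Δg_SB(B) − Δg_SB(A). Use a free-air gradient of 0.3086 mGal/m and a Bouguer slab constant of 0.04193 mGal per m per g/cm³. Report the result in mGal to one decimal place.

Δg_SB(A) = 982360.02 − 982664.18 + 0.3086×1326.0 − 0.04193×2.74×1326.0 = -47.30 mGal
Δg_SB(B) = 982274.94 − 982664.18 + 0.3086×1605.7 − 0.04193×2.74×1605.7 = -78.20 mGal
Difference = -78.20 − (-47.30) = -30.90 mGal

-30.9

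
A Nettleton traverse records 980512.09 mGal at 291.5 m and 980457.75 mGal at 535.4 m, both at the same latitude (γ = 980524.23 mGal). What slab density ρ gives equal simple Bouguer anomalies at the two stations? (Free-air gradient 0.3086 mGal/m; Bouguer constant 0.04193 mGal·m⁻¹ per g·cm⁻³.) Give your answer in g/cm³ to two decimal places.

2.05

Δg_obs = 980457.75 − 980512.09 = -54.34 mGal over Δh = 535.4 − 291.5 = 243.9 m
Equal Bouguer anomalies ⇒ Δg_obs + (0.3086 − 0.04193ρ)·Δh = 0
0.3086 − 0.04193ρ = −Δg_obs/Δh = 0.22280
ρ = (0.3086 − 0.22280) / 0.04193 = 2.05 g/cm³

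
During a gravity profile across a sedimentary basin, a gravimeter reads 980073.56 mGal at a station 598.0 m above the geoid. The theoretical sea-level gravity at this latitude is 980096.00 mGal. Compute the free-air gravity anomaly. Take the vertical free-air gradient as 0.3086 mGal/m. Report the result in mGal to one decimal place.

162.1

Free-air correction = 0.3086 × 598.0 = 184.54 mGal
Free-air anomaly = 980073.56 − 980096.00 + (184.54) = 162.10 mGal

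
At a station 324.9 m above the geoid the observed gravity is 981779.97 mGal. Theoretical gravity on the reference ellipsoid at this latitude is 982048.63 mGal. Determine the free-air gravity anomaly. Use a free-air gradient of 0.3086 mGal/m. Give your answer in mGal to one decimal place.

-168.4

Free-air correction = 0.3086 × 324.9 = 100.26 mGal
Free-air anomaly = 981779.97 − 982048.63 + (100.26) = -168.40 mGal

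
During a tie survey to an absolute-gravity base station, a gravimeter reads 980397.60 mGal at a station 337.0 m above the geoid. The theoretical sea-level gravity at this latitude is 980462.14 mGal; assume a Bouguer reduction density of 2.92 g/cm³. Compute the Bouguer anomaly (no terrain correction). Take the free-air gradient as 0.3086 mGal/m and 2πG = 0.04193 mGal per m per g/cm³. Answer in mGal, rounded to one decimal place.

Free-air correction = 0.3086 × 337.0 = 104.00 mGal
Free-air anomaly = 980397.60 − 980462.14 + (104.00) = 39.46 mGal
Bouguer slab correction = 0.04193 × 2.92 × 337.0 = 41.26 mGal
Simple Bouguer anomaly = 39.46 − (41.26) = -1.80 mGal

-1.8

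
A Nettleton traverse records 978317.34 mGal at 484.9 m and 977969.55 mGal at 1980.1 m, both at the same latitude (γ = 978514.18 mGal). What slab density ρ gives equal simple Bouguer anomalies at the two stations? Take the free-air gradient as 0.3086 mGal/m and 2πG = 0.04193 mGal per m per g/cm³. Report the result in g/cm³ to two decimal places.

1.81

Δg_obs = 977969.55 − 978317.34 = -347.79 mGal over Δh = 1980.1 − 484.9 = 1495.2 m
Equal Bouguer anomalies ⇒ Δg_obs + (0.3086 − 0.04193ρ)·Δh = 0
0.3086 − 0.04193ρ = −Δg_obs/Δh = 0.23260
ρ = (0.3086 − 0.23260) / 0.04193 = 1.81 g/cm³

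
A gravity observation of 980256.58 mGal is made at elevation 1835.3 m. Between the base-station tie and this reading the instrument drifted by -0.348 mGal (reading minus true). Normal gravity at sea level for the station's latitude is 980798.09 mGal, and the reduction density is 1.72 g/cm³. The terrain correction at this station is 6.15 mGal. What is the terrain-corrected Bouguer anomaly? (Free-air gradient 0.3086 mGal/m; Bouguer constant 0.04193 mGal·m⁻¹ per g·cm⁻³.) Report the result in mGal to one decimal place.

Drift-corrected reading = 980256.58 − (-0.348) = 980256.928 mGal
Free-air correction = 0.3086 × 1835.3 = 566.37 mGal
Free-air anomaly = 980256.928 − 980798.09 + (566.37) = 25.208 mGal
Bouguer slab correction = 0.04193 × 1.72 × 1835.3 = 132.36 mGal
Simple Bouguer anomaly = 25.208 − (132.36) = -107.152 mGal
Complete Bouguer anomaly = -107.152 + 6.15 = -101.002 mGal

-101.0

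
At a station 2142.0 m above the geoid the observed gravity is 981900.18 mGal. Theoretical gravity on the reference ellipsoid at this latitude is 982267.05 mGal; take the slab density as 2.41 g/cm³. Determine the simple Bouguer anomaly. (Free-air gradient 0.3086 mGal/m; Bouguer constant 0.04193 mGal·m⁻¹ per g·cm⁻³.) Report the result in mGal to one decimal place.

Free-air correction = 0.3086 × 2142.0 = 661.02 mGal
Free-air anomaly = 981900.18 − 982267.05 + (661.02) = 294.15 mGal
Bouguer slab correction = 0.04193 × 2.41 × 2142.0 = 216.45 mGal
Simple Bouguer anomaly = 294.15 − (216.45) = 77.70 mGal

77.7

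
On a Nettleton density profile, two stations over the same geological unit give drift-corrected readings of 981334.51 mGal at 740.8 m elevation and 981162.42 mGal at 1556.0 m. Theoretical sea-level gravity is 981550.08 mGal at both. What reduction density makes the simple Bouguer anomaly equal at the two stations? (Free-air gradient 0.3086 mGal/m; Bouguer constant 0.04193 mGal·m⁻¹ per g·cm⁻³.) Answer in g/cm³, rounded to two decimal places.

Δg_obs = 981162.42 − 981334.51 = -172.09 mGal over Δh = 1556.0 − 740.8 = 815.2 m
Equal Bouguer anomalies ⇒ Δg_obs + (0.3086 − 0.04193ρ)·Δh = 0
0.3086 − 0.04193ρ = −Δg_obs/Δh = 0.21110
ρ = (0.3086 − 0.21110) / 0.04193 = 2.33 g/cm³

2.33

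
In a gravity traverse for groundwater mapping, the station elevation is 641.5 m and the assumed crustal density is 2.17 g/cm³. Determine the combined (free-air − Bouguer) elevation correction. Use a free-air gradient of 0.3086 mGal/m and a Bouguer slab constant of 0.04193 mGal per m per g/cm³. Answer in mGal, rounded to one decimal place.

Combined gradient = 0.3086 − 0.04193 × 2.17 = 0.2176119 mGal/m
Combined elevation correction = 0.2176119 × 641.5 = 139.6 mGal

139.6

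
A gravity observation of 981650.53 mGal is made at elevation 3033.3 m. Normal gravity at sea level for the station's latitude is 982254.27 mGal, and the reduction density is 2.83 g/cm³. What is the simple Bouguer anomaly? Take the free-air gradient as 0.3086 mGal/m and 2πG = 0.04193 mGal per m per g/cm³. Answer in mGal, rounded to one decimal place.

-27.6

Free-air correction = 0.3086 × 3033.3 = 936.08 mGal
Free-air anomaly = 981650.53 − 982254.27 + (936.08) = 332.34 mGal
Bouguer slab correction = 0.04193 × 2.83 × 3033.3 = 359.94 mGal
Simple Bouguer anomaly = 332.34 − (359.94) = -27.60 mGal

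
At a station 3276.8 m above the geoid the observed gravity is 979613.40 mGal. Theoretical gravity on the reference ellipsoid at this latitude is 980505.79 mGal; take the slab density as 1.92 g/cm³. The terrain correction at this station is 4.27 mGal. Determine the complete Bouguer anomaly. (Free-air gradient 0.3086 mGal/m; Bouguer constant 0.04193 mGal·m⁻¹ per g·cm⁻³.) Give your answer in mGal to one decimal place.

Free-air correction = 0.3086 × 3276.8 = 1011.22 mGal
Free-air anomaly = 979613.40 − 980505.79 + (1011.22) = 118.83 mGal
Bouguer slab correction = 0.04193 × 1.92 × 3276.8 = 263.80 mGal
Simple Bouguer anomaly = 118.83 − (263.80) = -144.97 mGal
Complete Bouguer anomaly = -144.97 + 4.27 = -140.70 mGal

-140.7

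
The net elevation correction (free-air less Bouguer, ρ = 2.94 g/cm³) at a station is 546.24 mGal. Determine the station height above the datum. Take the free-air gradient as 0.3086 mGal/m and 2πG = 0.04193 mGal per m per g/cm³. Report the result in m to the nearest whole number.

Combined gradient = 0.3086 − 0.04193 × 2.94 = 0.1853258 mGal/m
h = 546.24 / 0.1853258 = 2947.46 m

2947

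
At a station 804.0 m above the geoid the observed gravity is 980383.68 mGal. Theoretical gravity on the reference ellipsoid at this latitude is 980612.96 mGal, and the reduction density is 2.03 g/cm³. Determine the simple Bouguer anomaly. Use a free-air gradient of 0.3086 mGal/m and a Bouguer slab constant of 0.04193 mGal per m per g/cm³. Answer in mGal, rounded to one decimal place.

-49.6

Free-air correction = 0.3086 × 804.0 = 248.11 mGal
Free-air anomaly = 980383.68 − 980612.96 + (248.11) = 18.83 mGal
Bouguer slab correction = 0.04193 × 2.03 × 804.0 = 68.43 mGal
Simple Bouguer anomaly = 18.83 − (68.43) = -49.60 mGal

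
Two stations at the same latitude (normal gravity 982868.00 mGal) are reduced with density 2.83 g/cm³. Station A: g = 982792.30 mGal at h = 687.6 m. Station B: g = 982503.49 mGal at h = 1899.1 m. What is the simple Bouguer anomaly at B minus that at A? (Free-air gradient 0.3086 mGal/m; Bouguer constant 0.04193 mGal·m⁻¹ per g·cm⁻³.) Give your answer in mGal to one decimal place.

-58.7

Δg_SB(A) = 982792.30 − 982868.00 + 0.3086×687.6 − 0.04193×2.83×687.6 = 54.90 mGal
Δg_SB(B) = 982503.49 − 982868.00 + 0.3086×1899.1 − 0.04193×2.83×1899.1 = -3.80 mGal
Difference = -3.80 − (54.90) = -58.70 mGal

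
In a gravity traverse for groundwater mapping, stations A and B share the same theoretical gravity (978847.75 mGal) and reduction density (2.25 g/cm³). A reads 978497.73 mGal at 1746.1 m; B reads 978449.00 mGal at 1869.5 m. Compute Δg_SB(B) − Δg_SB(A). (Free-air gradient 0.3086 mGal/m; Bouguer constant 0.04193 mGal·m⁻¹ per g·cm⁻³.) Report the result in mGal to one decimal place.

-22.3

Δg_SB(A) = 978497.73 − 978847.75 + 0.3086×1746.1 − 0.04193×2.25×1746.1 = 24.10 mGal
Δg_SB(B) = 978449.00 − 978847.75 + 0.3086×1869.5 − 0.04193×2.25×1869.5 = 1.80 mGal
Difference = 1.80 − (24.10) = -22.30 mGal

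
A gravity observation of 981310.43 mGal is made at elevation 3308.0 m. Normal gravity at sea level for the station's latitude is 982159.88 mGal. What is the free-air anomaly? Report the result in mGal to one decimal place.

171.4

Free-air correction = 0.3086 × 3308.0 = 1020.85 mGal
Free-air anomaly = 981310.43 − 982159.88 + (1020.85) = 171.40 mGal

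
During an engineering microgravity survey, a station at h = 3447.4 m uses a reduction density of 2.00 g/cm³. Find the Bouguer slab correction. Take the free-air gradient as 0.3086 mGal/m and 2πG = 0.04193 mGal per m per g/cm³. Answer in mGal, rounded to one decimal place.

289.1

Bouguer slab correction = 0.04193 × 2.00 × 3447.4 = 289.1 mGal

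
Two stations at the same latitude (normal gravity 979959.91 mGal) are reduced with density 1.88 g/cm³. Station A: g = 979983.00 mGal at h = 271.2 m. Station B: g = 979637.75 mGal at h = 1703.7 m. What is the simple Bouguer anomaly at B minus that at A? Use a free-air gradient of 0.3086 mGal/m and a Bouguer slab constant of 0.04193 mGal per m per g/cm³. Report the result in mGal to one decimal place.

Δg_SB(A) = 979983.00 − 979959.91 + 0.3086×271.2 − 0.04193×1.88×271.2 = 85.40 mGal
Δg_SB(B) = 979637.75 − 979959.91 + 0.3086×1703.7 − 0.04193×1.88×1703.7 = 69.30 mGal
Difference = 69.30 − (85.40) = -16.10 mGal

-16.1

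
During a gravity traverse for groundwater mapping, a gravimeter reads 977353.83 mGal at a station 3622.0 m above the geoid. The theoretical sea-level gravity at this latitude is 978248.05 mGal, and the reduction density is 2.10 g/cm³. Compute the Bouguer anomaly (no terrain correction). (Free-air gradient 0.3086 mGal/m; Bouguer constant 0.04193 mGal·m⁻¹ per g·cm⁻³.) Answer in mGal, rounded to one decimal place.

-95.4

Free-air correction = 0.3086 × 3622.0 = 1117.75 mGal
Free-air anomaly = 977353.83 − 978248.05 + (1117.75) = 223.53 mGal
Bouguer slab correction = 0.04193 × 2.10 × 3622.0 = 318.93 mGal
Simple Bouguer anomaly = 223.53 − (318.93) = -95.40 mGal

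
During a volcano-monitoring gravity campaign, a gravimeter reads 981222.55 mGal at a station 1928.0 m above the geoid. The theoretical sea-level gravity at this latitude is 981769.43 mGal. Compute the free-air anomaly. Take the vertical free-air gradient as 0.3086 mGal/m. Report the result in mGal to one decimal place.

48.1

Free-air correction = 0.3086 × 1928.0 = 594.98 mGal
Free-air anomaly = 981222.55 − 981769.43 + (594.98) = 48.10 mGal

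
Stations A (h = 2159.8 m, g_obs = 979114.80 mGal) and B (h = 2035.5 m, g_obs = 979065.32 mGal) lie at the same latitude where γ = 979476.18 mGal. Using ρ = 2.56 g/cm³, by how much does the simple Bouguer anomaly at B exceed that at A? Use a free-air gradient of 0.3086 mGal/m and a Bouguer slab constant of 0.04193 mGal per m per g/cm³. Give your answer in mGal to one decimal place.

-74.5

Δg_SB(A) = 979114.80 − 979476.18 + 0.3086×2159.8 − 0.04193×2.56×2159.8 = 73.30 mGal
Δg_SB(B) = 979065.32 − 979476.18 + 0.3086×2035.5 − 0.04193×2.56×2035.5 = -1.20 mGal
Difference = -1.20 − (73.30) = -74.50 mGal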